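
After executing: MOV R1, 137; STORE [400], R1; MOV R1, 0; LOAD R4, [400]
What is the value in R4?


Register and memory trace:
  MOV R1, 137  → R1 = 137
  STORE [400], R1  → mem[400] = 137
  MOV R1, 0  → R1 = 0
  LOAD R4, [400]  → R4 = mem[400] = 137
Final: R4 = 137

137


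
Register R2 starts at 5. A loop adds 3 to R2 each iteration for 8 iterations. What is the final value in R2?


Starting value: R2 = 5
  Iter 1: R2 = 5 + 3 = 8
  Iter 2: R2 = 8 + 3 = 11
  Iter 3: R2 = 11 + 3 = 14
  Iter 4: R2 = 14 + 3 = 17
  Iter 5: R2 = 17 + 3 = 20
  Iter 6: R2 = 20 + 3 = 23
  Iter 7: R2 = 23 + 3 = 26
  Iter 8: R2 = 26 + 3 = 29
Final: R2 = 29

29


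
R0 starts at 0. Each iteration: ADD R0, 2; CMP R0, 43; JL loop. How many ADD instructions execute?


Loop trace (R0 starts at 0, target 43, step 2):
  ADD #1: R0 = 0 + 2 = 2  → 2 < 43, loop
  ADD #2: R0 = 2 + 2 = 4  → 4 < 43, loop
  ADD #3: R0 = 4 + 2 = 6  → 6 < 43, loop
  ADD #4: R0 = 6 + 2 = 8  → 8 < 43, loop
  ADD #5: R0 = 8 + 2 = 10  → 10 < 43, loop
  ADD #6: R0 = 10 + 2 = 12  → 12 < 43, loop
  ADD #7: R0 = 12 + 2 = 14  → 14 < 43, loop
  ADD #8: R0 = 14 + 2 = 16  → 16 < 43, loop
  ADD #9: R0 = 16 + 2 = 18  → 18 < 43, loop
  ADD #10: R0 = 18 + 2 = 20  → 20 < 43, loop
  ADD #11: R0 = 20 + 2 = 22  → 22 < 43, loop
  ADD #12: R0 = 22 + 2 = 24  → 24 < 43, loop
  ADD #13: R0 = 24 + 2 = 26  → 26 < 43, loop
  ADD #14: R0 = 26 + 2 = 28  → 28 < 43, loop
  ADD #15: R0 = 28 + 2 = 30  → 30 < 43, loop
  ADD #16: R0 = 30 + 2 = 32  → 32 < 43, loop
  ADD #17: R0 = 32 + 2 = 34  → 34 < 43, loop
  ADD #18: R0 = 34 + 2 = 36  → 36 < 43, loop
  ADD #19: R0 = 36 + 2 = 38  → 38 < 43, loop
  ADD #20: R0 = 38 + 2 = 40  → 40 < 43, loop
  ADD #21: R0 = 40 + 2 = 42  → 42 < 43, loop
  ADD #22: R0 = 42 + 2 = 44  → 44 >= 43, exit
Total ADD instructions: 22

22


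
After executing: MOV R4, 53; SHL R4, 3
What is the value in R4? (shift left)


Register state trace:
  MOV R4, 53  → R4 = 53
  SHL R4, 3  → R4 = 53 << 3 = 53 * 2^3 = 424
Final: R4 = 424

424


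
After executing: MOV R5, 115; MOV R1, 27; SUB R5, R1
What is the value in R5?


Register state trace:
  MOV R5, 115  → R5 = 115
  MOV R1, 27  → R1 = 27
  SUB R5, R1  → R5 = 115 - 27 = 88
Final: R5 = 88

88


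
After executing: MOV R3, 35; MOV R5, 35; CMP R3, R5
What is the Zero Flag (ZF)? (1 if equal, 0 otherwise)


Register state trace:
  MOV R3, 35  → R3 = 35
  MOV R5, 35  → R5 = 35
  CMP R3, R5  → computes 35 - 35 = 0
  Result is zero, so values are equal
ZF = 1

1


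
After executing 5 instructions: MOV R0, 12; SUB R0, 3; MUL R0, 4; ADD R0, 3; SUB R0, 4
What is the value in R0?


Register state trace:
  MOV R0, 12  → R0 = 12
  SUB R0, 3  → R0 = 12 - 3 = 9
  MUL R0, 4  → R0 = 9 * 4 = 36
  ADD R0, 3  → R0 = 36 + 3 = 39
  SUB R0, 4  → R0 = 39 - 4 = 35
Final: R0 = 35

35


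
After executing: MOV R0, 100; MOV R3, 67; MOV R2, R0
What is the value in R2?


Register state trace:
  MOV R0, 100  → R0 = 100
  MOV R3, 67  → R3 = 67
  MOV R2, R0  → R2 = 100
Final: R2 = 100

100


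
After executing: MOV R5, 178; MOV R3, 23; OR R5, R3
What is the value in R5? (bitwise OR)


Register state trace:
  MOV R5, 178  → R5 = 178 (0b10110010)
  MOV R3, 23  → R3 = 23 (0b00010111)
  OR R5, R3   → R5 = 178 OR 23 = 183 (0b10110111)
Final: R5 = 183

183


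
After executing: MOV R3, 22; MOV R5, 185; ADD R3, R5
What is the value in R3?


Register state trace:
  MOV R3, 22  → R3 = 22
  MOV R5, 185  → R5 = 185
  ADD R3, R5  → R3 = 22 + 185 = 207
Final: R3 = 207

207


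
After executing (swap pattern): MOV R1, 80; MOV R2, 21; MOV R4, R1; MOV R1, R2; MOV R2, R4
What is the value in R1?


Register state trace (swap pattern):
  MOV R1, 80  → R1 = 80
  MOV R2, 21  → R2 = 21
  MOV R4, R1  → R4 = 80  (save R1)
  MOV R1, R2  → R1 = 21  (R1 gets R2's value)
  MOV R2, R4  → R2 = 80  (R2 gets saved value)
Final: R1 = 21

21


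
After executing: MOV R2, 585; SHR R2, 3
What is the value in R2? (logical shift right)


Register state trace:
  MOV R2, 585  → R2 = 585
  SHR R2, 3  → R2 = 585 >> 3 = 585 // 2^3 = 73
Final: R2 = 73

73


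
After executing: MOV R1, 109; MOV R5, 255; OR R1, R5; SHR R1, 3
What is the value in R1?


Register state trace:
  MOV R1, 109  → R1 = 109 (0b01101101)
  MOV R5, 255  → R5 = 255 (0b11111111)
  OR R1, R5  → R1 = 109 OR 255 = 255 (0b11111111)
  SHR R1, 3  → R1 = 255 >> 3 = 31
Final: R1 = 31

31


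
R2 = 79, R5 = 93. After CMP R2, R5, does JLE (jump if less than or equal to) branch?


Trace:
  R2 = 79, R5 = 93
  CMP R2, R5  → compares 79 vs 93
  JLE checks: is 79 less than or equal to 93?
  79 < 93, so condition is true
Branch taken: Yes

Yes


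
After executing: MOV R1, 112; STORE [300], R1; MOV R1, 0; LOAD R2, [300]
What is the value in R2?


Register and memory trace:
  MOV R1, 112  → R1 = 112
  STORE [300], R1  → mem[300] = 112
  MOV R1, 0  → R1 = 0
  LOAD R2, [300]  → R2 = mem[300] = 112
Final: R2 = 112

112


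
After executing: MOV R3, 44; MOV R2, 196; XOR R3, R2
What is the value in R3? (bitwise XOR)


Register state trace:
  MOV R3, 44  → R3 = 44 (0b00101100)
  MOV R2, 196  → R2 = 196 (0b11000100)
  XOR R3, R2  → R3 = 44 XOR 196 = 232 (0b11101000)
Final: R3 = 232

232


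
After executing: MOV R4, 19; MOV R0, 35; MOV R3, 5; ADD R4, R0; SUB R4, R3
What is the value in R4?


Register state trace:
  MOV R4, 19  → R4 = 19
  MOV R0, 35  → R0 = 35
  MOV R3, 5  → R3 = 5
  ADD R4, R0  → R4 = 19 + 35 = 54
  SUB R4, R3  → R4 = 54 - 5 = 49
Final: R4 = 49

49


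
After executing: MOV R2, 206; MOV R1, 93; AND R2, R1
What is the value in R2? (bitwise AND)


Register state trace:
  MOV R2, 206  → R2 = 206 (0b11001110)
  MOV R1, 93  → R1 = 93 (0b01011101)
  AND R2, R1  → R2 = 206 AND 93 = 76 (0b01001100)
Final: R2 = 76

76


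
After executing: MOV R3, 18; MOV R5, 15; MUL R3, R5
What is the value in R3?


Register state trace:
  MOV R3, 18  → R3 = 18
  MOV R5, 15  → R5 = 15
  MUL R3, R5  → R3 = 18 * 15 = 270
Final: R3 = 270

270


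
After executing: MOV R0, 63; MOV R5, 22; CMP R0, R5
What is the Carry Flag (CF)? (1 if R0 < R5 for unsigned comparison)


Register state trace:
  MOV R0, 63  → R0 = 63
  MOV R5, 22  → R5 = 22
  CMP R0, R5  → unsigned 63 - 22: no borrow
  63 >= 22, so CF = 0
CF = 0

0


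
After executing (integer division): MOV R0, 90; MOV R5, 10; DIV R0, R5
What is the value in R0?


Register state trace:
  MOV R0, 90  → R0 = 90
  MOV R5, 10  → R5 = 10
  DIV R0, R5  → R0 = 90 // 10 = 9
Final: R0 = 9

9


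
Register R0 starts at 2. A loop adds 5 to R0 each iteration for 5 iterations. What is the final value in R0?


Starting value: R0 = 2
  Iter 1: R0 = 2 + 5 = 7
  Iter 2: R0 = 7 + 5 = 12
  Iter 3: R0 = 12 + 5 = 17
  Iter 4: R0 = 17 + 5 = 22
  Iter 5: R0 = 22 + 5 = 27
Final: R0 = 27

27


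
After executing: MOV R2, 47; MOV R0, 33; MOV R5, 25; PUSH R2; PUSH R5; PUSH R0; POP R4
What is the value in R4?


Stack trace (top is rightmost):
  MOV R2, 47  → R2 = 47
  MOV R0, 33  → R0 = 33
  MOV R5, 25  → R5 = 25
  PUSH R2  → stack: [47]
  PUSH R5  → stack: [47, 25]
  PUSH R0  → stack: [47, 25, 33]
  POP R4  → R4 = 33, stack: [47, 25]
Final: R4 = 33

33


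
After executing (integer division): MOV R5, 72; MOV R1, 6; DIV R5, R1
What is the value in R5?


Register state trace:
  MOV R5, 72  → R5 = 72
  MOV R1, 6  → R1 = 6
  DIV R5, R1  → R5 = 72 // 6 = 12
Final: R5 = 12

12


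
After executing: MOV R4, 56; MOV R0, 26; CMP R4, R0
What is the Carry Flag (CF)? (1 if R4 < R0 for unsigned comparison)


Register state trace:
  MOV R4, 56  → R4 = 56
  MOV R0, 26  → R0 = 26
  CMP R4, R0  → unsigned 56 - 26: no borrow
  56 >= 26, so CF = 0
CF = 0

0


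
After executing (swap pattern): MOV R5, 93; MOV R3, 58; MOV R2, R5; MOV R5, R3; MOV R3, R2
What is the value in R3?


Register state trace (swap pattern):
  MOV R5, 93  → R5 = 93
  MOV R3, 58  → R3 = 58
  MOV R2, R5  → R2 = 93  (save R5)
  MOV R5, R3  → R5 = 58  (R5 gets R3's value)
  MOV R3, R2  → R3 = 93  (R3 gets saved value)
Final: R3 = 93

93


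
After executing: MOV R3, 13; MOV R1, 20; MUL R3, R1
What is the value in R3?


Register state trace:
  MOV R3, 13  → R3 = 13
  MOV R1, 20  → R1 = 20
  MUL R3, R1  → R3 = 13 * 20 = 260
Final: R3 = 260

260


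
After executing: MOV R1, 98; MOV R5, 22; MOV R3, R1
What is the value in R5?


Register state trace:
  MOV R1, 98  → R1 = 98
  MOV R5, 22  → R5 = 22
  MOV R3, R1  → R3 = 98
Final: R5 = 22

22


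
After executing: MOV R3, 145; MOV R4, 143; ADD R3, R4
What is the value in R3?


Register state trace:
  MOV R3, 145  → R3 = 145
  MOV R4, 143  → R4 = 143
  ADD R3, R4  → R3 = 145 + 143 = 288
Final: R3 = 288

288


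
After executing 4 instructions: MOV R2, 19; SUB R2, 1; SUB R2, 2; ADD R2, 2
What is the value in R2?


Register state trace:
  MOV R2, 19  → R2 = 19
  SUB R2, 1  → R2 = 19 - 1 = 18
  SUB R2, 2  → R2 = 18 - 2 = 16
  ADD R2, 2  → R2 = 16 + 2 = 18
Final: R2 = 18

18


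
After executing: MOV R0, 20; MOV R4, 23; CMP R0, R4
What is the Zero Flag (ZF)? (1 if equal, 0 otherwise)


Register state trace:
  MOV R0, 20  → R0 = 20
  MOV R4, 23  → R4 = 23
  CMP R0, R4  → computes 20 - 23 = -3
  Result is nonzero, so values are not equal
ZF = 0

0


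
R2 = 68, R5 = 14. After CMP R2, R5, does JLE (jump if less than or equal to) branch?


Trace:
  R2 = 68, R5 = 14
  CMP R2, R5  → compares 68 vs 14
  JLE checks: is 68 less than or equal to 14?
  68 > 14, so condition is false
Branch taken: No

No


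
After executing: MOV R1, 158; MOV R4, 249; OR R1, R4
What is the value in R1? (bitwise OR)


Register state trace:
  MOV R1, 158  → R1 = 158 (0b10011110)
  MOV R4, 249  → R4 = 249 (0b11111001)
  OR R1, R4   → R1 = 158 OR 249 = 255 (0b11111111)
Final: R1 = 255

255


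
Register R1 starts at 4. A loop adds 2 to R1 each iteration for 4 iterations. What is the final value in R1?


Starting value: R1 = 4
  Iter 1: R1 = 4 + 2 = 6
  Iter 2: R1 = 6 + 2 = 8
  Iter 3: R1 = 8 + 2 = 10
  Iter 4: R1 = 10 + 2 = 12
Final: R1 = 12

12


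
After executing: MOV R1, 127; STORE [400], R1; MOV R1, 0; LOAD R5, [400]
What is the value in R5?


Register and memory trace:
  MOV R1, 127  → R1 = 127
  STORE [400], R1  → mem[400] = 127
  MOV R1, 0  → R1 = 0
  LOAD R5, [400]  → R5 = mem[400] = 127
Final: R5 = 127

127


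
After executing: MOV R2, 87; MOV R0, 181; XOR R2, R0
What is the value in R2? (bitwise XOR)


Register state trace:
  MOV R2, 87  → R2 = 87 (0b01010111)
  MOV R0, 181  → R0 = 181 (0b10110101)
  XOR R2, R0  → R2 = 87 XOR 181 = 226 (0b11100010)
Final: R2 = 226

226


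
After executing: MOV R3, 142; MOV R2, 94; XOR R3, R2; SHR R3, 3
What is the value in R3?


Register state trace:
  MOV R3, 142  → R3 = 142 (0b10001110)
  MOV R2, 94  → R2 = 94 (0b01011110)
  XOR R3, R2  → R3 = 142 XOR 94 = 208 (0b11010000)
  SHR R3, 3  → R3 = 208 >> 3 = 26
Final: R3 = 26

26


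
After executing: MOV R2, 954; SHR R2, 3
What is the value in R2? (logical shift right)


Register state trace:
  MOV R2, 954  → R2 = 954
  SHR R2, 3  → R2 = 954 >> 3 = 954 // 2^3 = 119
Final: R2 = 119

119


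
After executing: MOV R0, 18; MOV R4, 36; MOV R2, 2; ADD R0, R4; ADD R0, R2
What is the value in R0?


Register state trace:
  MOV R0, 18  → R0 = 18
  MOV R4, 36  → R4 = 36
  MOV R2, 2  → R2 = 2
  ADD R0, R4  → R0 = 18 + 36 = 54
  ADD R0, R2  → R0 = 54 + 2 = 56
Final: R0 = 56

56


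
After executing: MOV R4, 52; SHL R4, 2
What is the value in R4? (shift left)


Register state trace:
  MOV R4, 52  → R4 = 52
  SHL R4, 2  → R4 = 52 << 2 = 52 * 2^2 = 208
Final: R4 = 208

208


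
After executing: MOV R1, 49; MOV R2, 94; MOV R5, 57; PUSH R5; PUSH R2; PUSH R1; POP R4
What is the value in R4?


Stack trace (top is rightmost):
  MOV R1, 49  → R1 = 49
  MOV R2, 94  → R2 = 94
  MOV R5, 57  → R5 = 57
  PUSH R5  → stack: [57]
  PUSH R2  → stack: [57, 94]
  PUSH R1  → stack: [57, 94, 49]
  POP R4  → R4 = 49, stack: [57, 94]
Final: R4 = 49

49


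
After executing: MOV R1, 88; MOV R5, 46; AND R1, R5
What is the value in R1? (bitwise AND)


Register state trace:
  MOV R1, 88  → R1 = 88 (0b01011000)
  MOV R5, 46  → R5 = 46 (0b00101110)
  AND R1, R5  → R1 = 88 AND 46 = 8 (0b00001000)
Final: R1 = 8

8


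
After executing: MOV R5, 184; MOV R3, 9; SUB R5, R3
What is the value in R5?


Register state trace:
  MOV R5, 184  → R5 = 184
  MOV R3, 9  → R3 = 9
  SUB R5, R3  → R5 = 184 - 9 = 175
Final: R5 = 175

175


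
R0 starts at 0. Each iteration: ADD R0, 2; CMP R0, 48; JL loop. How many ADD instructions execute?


Loop trace (R0 starts at 0, target 48, step 2):
  ADD #1: R0 = 0 + 2 = 2  → 2 < 48, loop
  ADD #2: R0 = 2 + 2 = 4  → 4 < 48, loop
  ADD #3: R0 = 4 + 2 = 6  → 6 < 48, loop
  ADD #4: R0 = 6 + 2 = 8  → 8 < 48, loop
  ADD #5: R0 = 8 + 2 = 10  → 10 < 48, loop
  ADD #6: R0 = 10 + 2 = 12  → 12 < 48, loop
  ADD #7: R0 = 12 + 2 = 14  → 14 < 48, loop
  ADD #8: R0 = 14 + 2 = 16  → 16 < 48, loop
  ADD #9: R0 = 16 + 2 = 18  → 18 < 48, loop
  ADD #10: R0 = 18 + 2 = 20  → 20 < 48, loop
  ADD #11: R0 = 20 + 2 = 22  → 22 < 48, loop
  ADD #12: R0 = 22 + 2 = 24  → 24 < 48, loop
  ADD #13: R0 = 24 + 2 = 26  → 26 < 48, loop
  ADD #14: R0 = 26 + 2 = 28  → 28 < 48, loop
  ADD #15: R0 = 28 + 2 = 30  → 30 < 48, loop
  ADD #16: R0 = 30 + 2 = 32  → 32 < 48, loop
  ADD #17: R0 = 32 + 2 = 34  → 34 < 48, loop
  ADD #18: R0 = 34 + 2 = 36  → 36 < 48, loop
  ADD #19: R0 = 36 + 2 = 38  → 38 < 48, loop
  ADD #20: R0 = 38 + 2 = 40  → 40 < 48, loop
  ADD #21: R0 = 40 + 2 = 42  → 42 < 48, loop
  ADD #22: R0 = 42 + 2 = 44  → 44 < 48, loop
  ADD #23: R0 = 44 + 2 = 46  → 46 < 48, loop
  ADD #24: R0 = 46 + 2 = 48  → 48 >= 48, exit
Total ADD instructions: 24

24


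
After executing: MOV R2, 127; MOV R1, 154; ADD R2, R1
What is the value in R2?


Register state trace:
  MOV R2, 127  → R2 = 127
  MOV R1, 154  → R1 = 154
  ADD R2, R1  → R2 = 127 + 154 = 281
Final: R2 = 281

281


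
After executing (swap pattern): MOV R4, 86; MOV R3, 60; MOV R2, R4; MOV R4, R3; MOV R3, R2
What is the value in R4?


Register state trace (swap pattern):
  MOV R4, 86  → R4 = 86
  MOV R3, 60  → R3 = 60
  MOV R2, R4  → R2 = 86  (save R4)
  MOV R4, R3  → R4 = 60  (R4 gets R3's value)
  MOV R3, R2  → R3 = 86  (R3 gets saved value)
Final: R4 = 60

60


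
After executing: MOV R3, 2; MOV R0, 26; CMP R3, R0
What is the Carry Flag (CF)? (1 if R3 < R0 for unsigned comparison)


Register state trace:
  MOV R3, 2  → R3 = 2
  MOV R0, 26  → R0 = 26
  CMP R3, R0  → unsigned 2 - 26: borrow occurs
  2 < 26, so CF = 1
CF = 1

1


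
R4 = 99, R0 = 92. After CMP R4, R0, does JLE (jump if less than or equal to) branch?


Trace:
  R4 = 99, R0 = 92
  CMP R4, R0  → compares 99 vs 92
  JLE checks: is 99 less than or equal to 92?
  99 > 92, so condition is false
Branch taken: No

No


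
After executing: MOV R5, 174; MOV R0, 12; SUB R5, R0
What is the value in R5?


Register state trace:
  MOV R5, 174  → R5 = 174
  MOV R0, 12  → R0 = 12
  SUB R5, R0  → R5 = 174 - 12 = 162
Final: R5 = 162

162


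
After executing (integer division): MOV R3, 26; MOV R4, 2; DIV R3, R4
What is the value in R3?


Register state trace:
  MOV R3, 26  → R3 = 26
  MOV R4, 2  → R4 = 2
  DIV R3, R4  → R3 = 26 // 2 = 13
Final: R3 = 13

13


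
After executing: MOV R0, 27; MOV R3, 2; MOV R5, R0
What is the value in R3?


Register state trace:
  MOV R0, 27  → R0 = 27
  MOV R3, 2  → R3 = 2
  MOV R5, R0  → R5 = 27
Final: R3 = 2

2


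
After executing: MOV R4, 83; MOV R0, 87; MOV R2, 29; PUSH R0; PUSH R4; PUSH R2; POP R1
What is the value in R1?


Stack trace (top is rightmost):
  MOV R4, 83  → R4 = 83
  MOV R0, 87  → R0 = 87
  MOV R2, 29  → R2 = 29
  PUSH R0  → stack: [87]
  PUSH R4  → stack: [87, 83]
  PUSH R2  → stack: [87, 83, 29]
  POP R1  → R1 = 29, stack: [87, 83]
Final: R1 = 29

29


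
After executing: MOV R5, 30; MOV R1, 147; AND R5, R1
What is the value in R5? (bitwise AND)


Register state trace:
  MOV R5, 30  → R5 = 30 (0b00011110)
  MOV R1, 147  → R1 = 147 (0b10010011)
  AND R5, R1  → R5 = 30 AND 147 = 18 (0b00010010)
Final: R5 = 18

18


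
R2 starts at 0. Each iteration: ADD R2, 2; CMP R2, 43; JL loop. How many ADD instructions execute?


Loop trace (R2 starts at 0, target 43, step 2):
  ADD #1: R2 = 0 + 2 = 2  → 2 < 43, loop
  ADD #2: R2 = 2 + 2 = 4  → 4 < 43, loop
  ADD #3: R2 = 4 + 2 = 6  → 6 < 43, loop
  ADD #4: R2 = 6 + 2 = 8  → 8 < 43, loop
  ADD #5: R2 = 8 + 2 = 10  → 10 < 43, loop
  ADD #6: R2 = 10 + 2 = 12  → 12 < 43, loop
  ADD #7: R2 = 12 + 2 = 14  → 14 < 43, loop
  ADD #8: R2 = 14 + 2 = 16  → 16 < 43, loop
  ADD #9: R2 = 16 + 2 = 18  → 18 < 43, loop
  ADD #10: R2 = 18 + 2 = 20  → 20 < 43, loop
  ADD #11: R2 = 20 + 2 = 22  → 22 < 43, loop
  ADD #12: R2 = 22 + 2 = 24  → 24 < 43, loop
  ADD #13: R2 = 24 + 2 = 26  → 26 < 43, loop
  ADD #14: R2 = 26 + 2 = 28  → 28 < 43, loop
  ADD #15: R2 = 28 + 2 = 30  → 30 < 43, loop
  ADD #16: R2 = 30 + 2 = 32  → 32 < 43, loop
  ADD #17: R2 = 32 + 2 = 34  → 34 < 43, loop
  ADD #18: R2 = 34 + 2 = 36  → 36 < 43, loop
  ADD #19: R2 = 36 + 2 = 38  → 38 < 43, loop
  ADD #20: R2 = 38 + 2 = 40  → 40 < 43, loop
  ADD #21: R2 = 40 + 2 = 42  → 42 < 43, loop
  ADD #22: R2 = 42 + 2 = 44  → 44 >= 43, exit
Total ADD instructions: 22

22


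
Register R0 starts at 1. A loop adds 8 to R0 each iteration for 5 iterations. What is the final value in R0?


Starting value: R0 = 1
  Iter 1: R0 = 1 + 8 = 9
  Iter 2: R0 = 9 + 8 = 17
  Iter 3: R0 = 17 + 8 = 25
  Iter 4: R0 = 25 + 8 = 33
  Iter 5: R0 = 33 + 8 = 41
Final: R0 = 41

41


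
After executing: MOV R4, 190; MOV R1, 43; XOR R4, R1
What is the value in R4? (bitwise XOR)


Register state trace:
  MOV R4, 190  → R4 = 190 (0b10111110)
  MOV R1, 43  → R1 = 43 (0b00101011)
  XOR R4, R1  → R4 = 190 XOR 43 = 149 (0b10010101)
Final: R4 = 149

149


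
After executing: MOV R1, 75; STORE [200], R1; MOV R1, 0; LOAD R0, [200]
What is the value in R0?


Register and memory trace:
  MOV R1, 75  → R1 = 75
  STORE [200], R1  → mem[200] = 75
  MOV R1, 0  → R1 = 0
  LOAD R0, [200]  → R0 = mem[200] = 75
Final: R0 = 75

75


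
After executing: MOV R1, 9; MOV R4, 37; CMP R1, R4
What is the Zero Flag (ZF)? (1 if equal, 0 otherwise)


Register state trace:
  MOV R1, 9  → R1 = 9
  MOV R4, 37  → R4 = 37
  CMP R1, R4  → computes 9 - 37 = -28
  Result is nonzero, so values are not equal
ZF = 0

0


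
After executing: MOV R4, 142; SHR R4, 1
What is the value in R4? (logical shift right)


Register state trace:
  MOV R4, 142  → R4 = 142
  SHR R4, 1  → R4 = 142 >> 1 = 142 // 2^1 = 71
Final: R4 = 71

71


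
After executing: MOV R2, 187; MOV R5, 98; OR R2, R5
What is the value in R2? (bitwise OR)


Register state trace:
  MOV R2, 187  → R2 = 187 (0b10111011)
  MOV R5, 98  → R5 = 98 (0b01100010)
  OR R2, R5   → R2 = 187 OR 98 = 251 (0b11111011)
Final: R2 = 251

251


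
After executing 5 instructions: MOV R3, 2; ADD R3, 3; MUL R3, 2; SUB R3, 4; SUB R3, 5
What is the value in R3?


Register state trace:
  MOV R3, 2  → R3 = 2
  ADD R3, 3  → R3 = 2 + 3 = 5
  MUL R3, 2  → R3 = 5 * 2 = 10
  SUB R3, 4  → R3 = 10 - 4 = 6
  SUB R3, 5  → R3 = 6 - 5 = 1
Final: R3 = 1

1


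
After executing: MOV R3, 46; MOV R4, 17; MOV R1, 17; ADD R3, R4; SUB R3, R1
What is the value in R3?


Register state trace:
  MOV R3, 46  → R3 = 46
  MOV R4, 17  → R4 = 17
  MOV R1, 17  → R1 = 17
  ADD R3, R4  → R3 = 46 + 17 = 63
  SUB R3, R1  → R3 = 63 - 17 = 46
Final: R3 = 46

46


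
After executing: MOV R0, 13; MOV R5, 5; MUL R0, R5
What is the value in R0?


Register state trace:
  MOV R0, 13  → R0 = 13
  MOV R5, 5  → R5 = 5
  MUL R0, R5  → R0 = 13 * 5 = 65
Final: R0 = 65

65


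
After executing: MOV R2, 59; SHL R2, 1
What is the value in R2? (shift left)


Register state trace:
  MOV R2, 59  → R2 = 59
  SHL R2, 1  → R2 = 59 << 1 = 59 * 2^1 = 118
Final: R2 = 118

118


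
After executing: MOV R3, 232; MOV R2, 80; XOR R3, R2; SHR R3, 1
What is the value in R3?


Register state trace:
  MOV R3, 232  → R3 = 232 (0b11101000)
  MOV R2, 80  → R2 = 80 (0b01010000)
  XOR R3, R2  → R3 = 232 XOR 80 = 184 (0b10111000)
  SHR R3, 1  → R3 = 184 >> 1 = 92
Final: R3 = 92

92


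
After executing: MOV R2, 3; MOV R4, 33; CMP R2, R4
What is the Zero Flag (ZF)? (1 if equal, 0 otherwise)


Register state trace:
  MOV R2, 3  → R2 = 3
  MOV R4, 33  → R4 = 33
  CMP R2, R4  → computes 3 - 33 = -30
  Result is nonzero, so values are not equal
ZF = 0

0


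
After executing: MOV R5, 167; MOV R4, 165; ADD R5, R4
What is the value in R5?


Register state trace:
  MOV R5, 167  → R5 = 167
  MOV R4, 165  → R4 = 165
  ADD R5, R4  → R5 = 167 + 165 = 332
Final: R5 = 332

332


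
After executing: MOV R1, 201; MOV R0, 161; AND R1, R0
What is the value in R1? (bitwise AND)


Register state trace:
  MOV R1, 201  → R1 = 201 (0b11001001)
  MOV R0, 161  → R0 = 161 (0b10100001)
  AND R1, R0  → R1 = 201 AND 161 = 129 (0b10000001)
Final: R1 = 129

129


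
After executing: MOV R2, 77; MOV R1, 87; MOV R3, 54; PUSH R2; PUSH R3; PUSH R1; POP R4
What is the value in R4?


Stack trace (top is rightmost):
  MOV R2, 77  → R2 = 77
  MOV R1, 87  → R1 = 87
  MOV R3, 54  → R3 = 54
  PUSH R2  → stack: [77]
  PUSH R3  → stack: [77, 54]
  PUSH R1  → stack: [77, 54, 87]
  POP R4  → R4 = 87, stack: [77, 54]
Final: R4 = 87

87


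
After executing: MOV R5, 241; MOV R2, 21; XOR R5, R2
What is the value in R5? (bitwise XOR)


Register state trace:
  MOV R5, 241  → R5 = 241 (0b11110001)
  MOV R2, 21  → R2 = 21 (0b00010101)
  XOR R5, R2  → R5 = 241 XOR 21 = 228 (0b11100100)
Final: R5 = 228

228


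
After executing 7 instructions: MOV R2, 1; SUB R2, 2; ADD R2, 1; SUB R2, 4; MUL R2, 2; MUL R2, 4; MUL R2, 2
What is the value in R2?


Register state trace:
  MOV R2, 1  → R2 = 1
  SUB R2, 2  → R2 = 1 - 2 = -1
  ADD R2, 1  → R2 = -1 + 1 = 0
  SUB R2, 4  → R2 = 0 - 4 = -4
  MUL R2, 2  → R2 = -4 * 2 = -8
  MUL R2, 4  → R2 = -8 * 4 = -32
  MUL R2, 2  → R2 = -32 * 2 = -64
Final: R2 = -64

-64


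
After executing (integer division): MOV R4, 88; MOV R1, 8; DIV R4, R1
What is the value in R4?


Register state trace:
  MOV R4, 88  → R4 = 88
  MOV R1, 8  → R1 = 8
  DIV R4, R1  → R4 = 88 // 8 = 11
Final: R4 = 11

11


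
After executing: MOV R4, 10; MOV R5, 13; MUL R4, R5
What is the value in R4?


Register state trace:
  MOV R4, 10  → R4 = 10
  MOV R5, 13  → R5 = 13
  MUL R4, R5  → R4 = 10 * 13 = 130
Final: R4 = 130

130


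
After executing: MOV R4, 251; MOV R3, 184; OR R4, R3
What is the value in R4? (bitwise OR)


Register state trace:
  MOV R4, 251  → R4 = 251 (0b11111011)
  MOV R3, 184  → R3 = 184 (0b10111000)
  OR R4, R3   → R4 = 251 OR 184 = 251 (0b11111011)
Final: R4 = 251

251


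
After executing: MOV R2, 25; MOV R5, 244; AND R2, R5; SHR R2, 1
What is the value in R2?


Register state trace:
  MOV R2, 25  → R2 = 25 (0b00011001)
  MOV R5, 244  → R5 = 244 (0b11110100)
  AND R2, R5  → R2 = 25 AND 244 = 16 (0b00010000)
  SHR R2, 1  → R2 = 16 >> 1 = 8
Final: R2 = 8

8


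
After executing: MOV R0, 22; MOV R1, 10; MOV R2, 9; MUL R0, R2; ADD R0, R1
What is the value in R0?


Register state trace:
  MOV R0, 22  → R0 = 22
  MOV R1, 10  → R1 = 10
  MOV R2, 9  → R2 = 9
  MUL R0, R2  → R0 = 22 * 9 = 198
  ADD R0, R1  → R0 = 198 + 10 = 208
Final: R0 = 208

208


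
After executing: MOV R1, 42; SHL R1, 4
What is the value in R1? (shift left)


Register state trace:
  MOV R1, 42  → R1 = 42
  SHL R1, 4  → R1 = 42 << 4 = 42 * 2^4 = 672
Final: R1 = 672

672


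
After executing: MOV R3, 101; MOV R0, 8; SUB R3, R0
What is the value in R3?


Register state trace:
  MOV R3, 101  → R3 = 101
  MOV R0, 8  → R0 = 8
  SUB R3, R0  → R3 = 101 - 8 = 93
Final: R3 = 93

93


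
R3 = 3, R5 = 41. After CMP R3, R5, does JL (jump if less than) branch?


Trace:
  R3 = 3, R5 = 41
  CMP R3, R5  → compares 3 vs 41
  JL checks: is 3 less than 41?
  3 < 41, so condition is true
Branch taken: Yes

Yes


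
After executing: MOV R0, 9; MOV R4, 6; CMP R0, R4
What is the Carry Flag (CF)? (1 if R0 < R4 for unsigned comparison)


Register state trace:
  MOV R0, 9  → R0 = 9
  MOV R4, 6  → R4 = 6
  CMP R0, R4  → unsigned 9 - 6: no borrow
  9 >= 6, so CF = 0
CF = 0

0


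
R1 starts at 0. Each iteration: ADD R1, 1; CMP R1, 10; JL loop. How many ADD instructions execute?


Loop trace (R1 starts at 0, target 10, step 1):
  ADD #1: R1 = 0 + 1 = 1  → 1 < 10, loop
  ADD #2: R1 = 1 + 1 = 2  → 2 < 10, loop
  ADD #3: R1 = 2 + 1 = 3  → 3 < 10, loop
  ADD #4: R1 = 3 + 1 = 4  → 4 < 10, loop
  ADD #5: R1 = 4 + 1 = 5  → 5 < 10, loop
  ADD #6: R1 = 5 + 1 = 6  → 6 < 10, loop
  ADD #7: R1 = 6 + 1 = 7  → 7 < 10, loop
  ADD #8: R1 = 7 + 1 = 8  → 8 < 10, loop
  ADD #9: R1 = 8 + 1 = 9  → 9 < 10, loop
  ADD #10: R1 = 9 + 1 = 10  → 10 >= 10, exit
Total ADD instructions: 10

10


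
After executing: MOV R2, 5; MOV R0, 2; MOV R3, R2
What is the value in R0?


Register state trace:
  MOV R2, 5  → R2 = 5
  MOV R0, 2  → R0 = 2
  MOV R3, R2  → R3 = 5
Final: R0 = 2

2


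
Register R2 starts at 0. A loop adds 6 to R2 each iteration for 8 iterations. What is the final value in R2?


Starting value: R2 = 0
  Iter 1: R2 = 0 + 6 = 6
  Iter 2: R2 = 6 + 6 = 12
  Iter 3: R2 = 12 + 6 = 18
  Iter 4: R2 = 18 + 6 = 24
  Iter 5: R2 = 24 + 6 = 30
  Iter 6: R2 = 30 + 6 = 36
  Iter 7: R2 = 36 + 6 = 42
  Iter 8: R2 = 42 + 6 = 48
Final: R2 = 48

48


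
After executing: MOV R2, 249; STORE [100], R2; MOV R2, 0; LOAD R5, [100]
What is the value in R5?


Register and memory trace:
  MOV R2, 249  → R2 = 249
  STORE [100], R2  → mem[100] = 249
  MOV R2, 0  → R2 = 0
  LOAD R5, [100]  → R5 = mem[100] = 249
Final: R5 = 249

249


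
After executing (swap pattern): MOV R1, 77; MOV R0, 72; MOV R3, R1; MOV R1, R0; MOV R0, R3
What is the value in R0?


Register state trace (swap pattern):
  MOV R1, 77  → R1 = 77
  MOV R0, 72  → R0 = 72
  MOV R3, R1  → R3 = 77  (save R1)
  MOV R1, R0  → R1 = 72  (R1 gets R0's value)
  MOV R0, R3  → R0 = 77  (R0 gets saved value)
Final: R0 = 77

77


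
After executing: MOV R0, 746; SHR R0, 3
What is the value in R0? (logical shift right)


Register state trace:
  MOV R0, 746  → R0 = 746
  SHR R0, 3  → R0 = 746 >> 3 = 746 // 2^3 = 93
Final: R0 = 93

93


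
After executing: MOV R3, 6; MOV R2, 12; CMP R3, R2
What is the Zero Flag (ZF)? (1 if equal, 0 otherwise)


Register state trace:
  MOV R3, 6  → R3 = 6
  MOV R2, 12  → R2 = 12
  CMP R3, R2  → computes 6 - 12 = -6
  Result is nonzero, so values are not equal
ZF = 0

0


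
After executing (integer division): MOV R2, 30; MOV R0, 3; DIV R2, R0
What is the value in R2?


Register state trace:
  MOV R2, 30  → R2 = 30
  MOV R0, 3  → R0 = 3
  DIV R2, R0  → R2 = 30 // 3 = 10
Final: R2 = 10

10


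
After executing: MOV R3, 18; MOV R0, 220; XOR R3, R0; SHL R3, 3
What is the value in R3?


Register state trace:
  MOV R3, 18  → R3 = 18 (0b00010010)
  MOV R0, 220  → R0 = 220 (0b11011100)
  XOR R3, R0  → R3 = 18 XOR 220 = 206 (0b11001110)
  SHL R3, 3  → R3 = 206 << 3 = 1648
Final: R3 = 1648

1648


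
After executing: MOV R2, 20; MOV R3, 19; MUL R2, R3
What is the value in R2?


Register state trace:
  MOV R2, 20  → R2 = 20
  MOV R3, 19  → R3 = 19
  MUL R2, R3  → R2 = 20 * 19 = 380
Final: R2 = 380

380


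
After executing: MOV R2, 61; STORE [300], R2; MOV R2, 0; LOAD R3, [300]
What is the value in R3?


Register and memory trace:
  MOV R2, 61  → R2 = 61
  STORE [300], R2  → mem[300] = 61
  MOV R2, 0  → R2 = 0
  LOAD R3, [300]  → R3 = mem[300] = 61
Final: R3 = 61

61


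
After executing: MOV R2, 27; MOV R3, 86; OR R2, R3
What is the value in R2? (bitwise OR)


Register state trace:
  MOV R2, 27  → R2 = 27 (0b00011011)
  MOV R3, 86  → R3 = 86 (0b01010110)
  OR R2, R3   → R2 = 27 OR 86 = 95 (0b01011111)
Final: R2 = 95

95


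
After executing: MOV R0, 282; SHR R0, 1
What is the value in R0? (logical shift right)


Register state trace:
  MOV R0, 282  → R0 = 282
  SHR R0, 1  → R0 = 282 >> 1 = 282 // 2^1 = 141
Final: R0 = 141

141


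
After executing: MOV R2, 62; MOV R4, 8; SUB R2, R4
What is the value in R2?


Register state trace:
  MOV R2, 62  → R2 = 62
  MOV R4, 8  → R4 = 8
  SUB R2, R4  → R2 = 62 - 8 = 54
Final: R2 = 54

54


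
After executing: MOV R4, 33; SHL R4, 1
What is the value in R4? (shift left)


Register state trace:
  MOV R4, 33  → R4 = 33
  SHL R4, 1  → R4 = 33 << 1 = 33 * 2^1 = 66
Final: R4 = 66

66


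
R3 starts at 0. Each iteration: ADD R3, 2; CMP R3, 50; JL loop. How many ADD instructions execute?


Loop trace (R3 starts at 0, target 50, step 2):
  ADD #1: R3 = 0 + 2 = 2  → 2 < 50, loop
  ADD #2: R3 = 2 + 2 = 4  → 4 < 50, loop
  ADD #3: R3 = 4 + 2 = 6  → 6 < 50, loop
  ADD #4: R3 = 6 + 2 = 8  → 8 < 50, loop
  ADD #5: R3 = 8 + 2 = 10  → 10 < 50, loop
  ADD #6: R3 = 10 + 2 = 12  → 12 < 50, loop
  ADD #7: R3 = 12 + 2 = 14  → 14 < 50, loop
  ADD #8: R3 = 14 + 2 = 16  → 16 < 50, loop
  ADD #9: R3 = 16 + 2 = 18  → 18 < 50, loop
  ADD #10: R3 = 18 + 2 = 20  → 20 < 50, loop
  ADD #11: R3 = 20 + 2 = 22  → 22 < 50, loop
  ADD #12: R3 = 22 + 2 = 24  → 24 < 50, loop
  ADD #13: R3 = 24 + 2 = 26  → 26 < 50, loop
  ADD #14: R3 = 26 + 2 = 28  → 28 < 50, loop
  ADD #15: R3 = 28 + 2 = 30  → 30 < 50, loop
  ADD #16: R3 = 30 + 2 = 32  → 32 < 50, loop
  ADD #17: R3 = 32 + 2 = 34  → 34 < 50, loop
  ADD #18: R3 = 34 + 2 = 36  → 36 < 50, loop
  ADD #19: R3 = 36 + 2 = 38  → 38 < 50, loop
  ADD #20: R3 = 38 + 2 = 40  → 40 < 50, loop
  ADD #21: R3 = 40 + 2 = 42  → 42 < 50, loop
  ADD #22: R3 = 42 + 2 = 44  → 44 < 50, loop
  ADD #23: R3 = 44 + 2 = 46  → 46 < 50, loop
  ADD #24: R3 = 46 + 2 = 48  → 48 < 50, loop
  ADD #25: R3 = 48 + 2 = 50  → 50 >= 50, exit
Total ADD instructions: 25

25


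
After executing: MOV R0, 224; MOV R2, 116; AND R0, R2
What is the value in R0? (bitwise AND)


Register state trace:
  MOV R0, 224  → R0 = 224 (0b11100000)
  MOV R2, 116  → R2 = 116 (0b01110100)
  AND R0, R2  → R0 = 224 AND 116 = 96 (0b01100000)
Final: R0 = 96

96


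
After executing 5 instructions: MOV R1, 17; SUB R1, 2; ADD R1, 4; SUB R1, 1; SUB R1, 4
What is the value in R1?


Register state trace:
  MOV R1, 17  → R1 = 17
  SUB R1, 2  → R1 = 17 - 2 = 15
  ADD R1, 4  → R1 = 15 + 4 = 19
  SUB R1, 1  → R1 = 19 - 1 = 18
  SUB R1, 4  → R1 = 18 - 4 = 14
Final: R1 = 14

14


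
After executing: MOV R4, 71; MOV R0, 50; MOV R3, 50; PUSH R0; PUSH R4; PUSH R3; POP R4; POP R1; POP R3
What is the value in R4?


Stack trace (top is rightmost):
  MOV R4, 71  → R4 = 71
  MOV R0, 50  → R0 = 50
  MOV R3, 50  → R3 = 50
  PUSH R0  → stack: [50]
  PUSH R4  → stack: [50, 71]
  PUSH R3  → stack: [50, 71, 50]
  POP R4  → R4 = 50, stack: [50, 71]
  POP R1  → R1 = 71, stack: [50]
  POP R3  → R3 = 50, stack: []
Final: R4 = 50

50


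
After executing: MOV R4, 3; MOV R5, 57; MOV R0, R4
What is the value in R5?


Register state trace:
  MOV R4, 3  → R4 = 3
  MOV R5, 57  → R5 = 57
  MOV R0, R4  → R0 = 3
Final: R5 = 57

57


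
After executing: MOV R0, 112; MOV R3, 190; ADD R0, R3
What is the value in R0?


Register state trace:
  MOV R0, 112  → R0 = 112
  MOV R3, 190  → R3 = 190
  ADD R0, R3  → R0 = 112 + 190 = 302
Final: R0 = 302

302


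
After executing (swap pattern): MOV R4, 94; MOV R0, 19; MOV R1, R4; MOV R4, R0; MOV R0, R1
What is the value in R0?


Register state trace (swap pattern):
  MOV R4, 94  → R4 = 94
  MOV R0, 19  → R0 = 19
  MOV R1, R4  → R1 = 94  (save R4)
  MOV R4, R0  → R4 = 19  (R4 gets R0's value)
  MOV R0, R1  → R0 = 94  (R0 gets saved value)
Final: R0 = 94

94


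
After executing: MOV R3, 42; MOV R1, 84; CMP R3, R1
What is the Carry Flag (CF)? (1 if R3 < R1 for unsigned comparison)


Register state trace:
  MOV R3, 42  → R3 = 42
  MOV R1, 84  → R1 = 84
  CMP R3, R1  → unsigned 42 - 84: borrow occurs
  42 < 84, so CF = 1
CF = 1

1


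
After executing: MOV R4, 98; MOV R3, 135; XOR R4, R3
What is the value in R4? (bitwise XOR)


Register state trace:
  MOV R4, 98  → R4 = 98 (0b01100010)
  MOV R3, 135  → R3 = 135 (0b10000111)
  XOR R4, R3  → R4 = 98 XOR 135 = 229 (0b11100101)
Final: R4 = 229

229


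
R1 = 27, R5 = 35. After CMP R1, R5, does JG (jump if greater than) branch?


Trace:
  R1 = 27, R5 = 35
  CMP R1, R5  → compares 27 vs 35
  JG checks: is 27 greater than 35?
  27 < 35, so condition is false
Branch taken: No

No


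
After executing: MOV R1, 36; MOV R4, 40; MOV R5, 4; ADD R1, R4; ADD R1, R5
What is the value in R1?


Register state trace:
  MOV R1, 36  → R1 = 36
  MOV R4, 40  → R4 = 40
  MOV R5, 4  → R5 = 4
  ADD R1, R4  → R1 = 36 + 40 = 76
  ADD R1, R5  → R1 = 76 + 4 = 80
Final: R1 = 80

80


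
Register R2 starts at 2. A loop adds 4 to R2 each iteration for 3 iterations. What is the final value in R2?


Starting value: R2 = 2
  Iter 1: R2 = 2 + 4 = 6
  Iter 2: R2 = 6 + 4 = 10
  Iter 3: R2 = 10 + 4 = 14
Final: R2 = 14

14


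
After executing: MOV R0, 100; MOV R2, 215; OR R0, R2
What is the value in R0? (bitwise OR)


Register state trace:
  MOV R0, 100  → R0 = 100 (0b01100100)
  MOV R2, 215  → R2 = 215 (0b11010111)
  OR R0, R2   → R0 = 100 OR 215 = 247 (0b11110111)
Final: R0 = 247

247


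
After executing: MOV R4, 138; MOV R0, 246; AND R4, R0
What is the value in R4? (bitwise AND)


Register state trace:
  MOV R4, 138  → R4 = 138 (0b10001010)
  MOV R0, 246  → R0 = 246 (0b11110110)
  AND R4, R0  → R4 = 138 AND 246 = 130 (0b10000010)
Final: R4 = 130

130


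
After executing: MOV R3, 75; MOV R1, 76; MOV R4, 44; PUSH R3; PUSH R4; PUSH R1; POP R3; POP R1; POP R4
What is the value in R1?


Stack trace (top is rightmost):
  MOV R3, 75  → R3 = 75
  MOV R1, 76  → R1 = 76
  MOV R4, 44  → R4 = 44
  PUSH R3  → stack: [75]
  PUSH R4  → stack: [75, 44]
  PUSH R1  → stack: [75, 44, 76]
  POP R3  → R3 = 76, stack: [75, 44]
  POP R1  → R1 = 44, stack: [75]
  POP R4  → R4 = 75, stack: []
Final: R1 = 44

44


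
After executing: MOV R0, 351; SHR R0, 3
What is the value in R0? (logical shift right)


Register state trace:
  MOV R0, 351  → R0 = 351
  SHR R0, 3  → R0 = 351 >> 3 = 351 // 2^3 = 43
Final: R0 = 43

43


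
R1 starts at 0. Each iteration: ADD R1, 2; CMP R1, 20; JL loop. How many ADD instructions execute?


Loop trace (R1 starts at 0, target 20, step 2):
  ADD #1: R1 = 0 + 2 = 2  → 2 < 20, loop
  ADD #2: R1 = 2 + 2 = 4  → 4 < 20, loop
  ADD #3: R1 = 4 + 2 = 6  → 6 < 20, loop
  ADD #4: R1 = 6 + 2 = 8  → 8 < 20, loop
  ADD #5: R1 = 8 + 2 = 10  → 10 < 20, loop
  ADD #6: R1 = 10 + 2 = 12  → 12 < 20, loop
  ADD #7: R1 = 12 + 2 = 14  → 14 < 20, loop
  ADD #8: R1 = 14 + 2 = 16  → 16 < 20, loop
  ADD #9: R1 = 16 + 2 = 18  → 18 < 20, loop
  ADD #10: R1 = 18 + 2 = 20  → 20 >= 20, exit
Total ADD instructions: 10

10


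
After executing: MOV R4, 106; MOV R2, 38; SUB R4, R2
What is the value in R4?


Register state trace:
  MOV R4, 106  → R4 = 106
  MOV R2, 38  → R2 = 38
  SUB R4, R2  → R4 = 106 - 38 = 68
Final: R4 = 68

68


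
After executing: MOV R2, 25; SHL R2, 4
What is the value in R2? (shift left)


Register state trace:
  MOV R2, 25  → R2 = 25
  SHL R2, 4  → R2 = 25 << 4 = 25 * 2^4 = 400
Final: R2 = 400

400


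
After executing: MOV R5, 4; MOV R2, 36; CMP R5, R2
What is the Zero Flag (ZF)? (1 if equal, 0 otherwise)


Register state trace:
  MOV R5, 4  → R5 = 4
  MOV R2, 36  → R2 = 36
  CMP R5, R2  → computes 4 - 36 = -32
  Result is nonzero, so values are not equal
ZF = 0

0


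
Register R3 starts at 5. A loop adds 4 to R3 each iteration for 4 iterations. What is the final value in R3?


Starting value: R3 = 5
  Iter 1: R3 = 5 + 4 = 9
  Iter 2: R3 = 9 + 4 = 13
  Iter 3: R3 = 13 + 4 = 17
  Iter 4: R3 = 17 + 4 = 21
Final: R3 = 21

21


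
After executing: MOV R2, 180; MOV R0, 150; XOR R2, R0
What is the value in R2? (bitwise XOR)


Register state trace:
  MOV R2, 180  → R2 = 180 (0b10110100)
  MOV R0, 150  → R0 = 150 (0b10010110)
  XOR R2, R0  → R2 = 180 XOR 150 = 34 (0b00100010)
Final: R2 = 34

34


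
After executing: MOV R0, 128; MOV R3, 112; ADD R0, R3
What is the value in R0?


Register state trace:
  MOV R0, 128  → R0 = 128
  MOV R3, 112  → R3 = 112
  ADD R0, R3  → R0 = 128 + 112 = 240
Final: R0 = 240

240


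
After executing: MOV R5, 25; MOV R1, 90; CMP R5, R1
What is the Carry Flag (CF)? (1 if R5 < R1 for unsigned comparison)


Register state trace:
  MOV R5, 25  → R5 = 25
  MOV R1, 90  → R1 = 90
  CMP R5, R1  → unsigned 25 - 90: borrow occurs
  25 < 90, so CF = 1
CF = 1

1


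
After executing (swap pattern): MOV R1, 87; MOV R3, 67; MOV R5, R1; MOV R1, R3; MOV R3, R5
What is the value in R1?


Register state trace (swap pattern):
  MOV R1, 87  → R1 = 87
  MOV R3, 67  → R3 = 67
  MOV R5, R1  → R5 = 87  (save R1)
  MOV R1, R3  → R1 = 67  (R1 gets R3's value)
  MOV R3, R5  → R3 = 87  (R3 gets saved value)
Final: R1 = 67

67


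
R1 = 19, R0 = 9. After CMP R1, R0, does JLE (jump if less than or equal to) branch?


Trace:
  R1 = 19, R0 = 9
  CMP R1, R0  → compares 19 vs 9
  JLE checks: is 19 less than or equal to 9?
  19 > 9, so condition is false
Branch taken: No

No


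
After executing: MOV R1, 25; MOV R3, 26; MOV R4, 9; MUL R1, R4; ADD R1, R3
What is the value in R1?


Register state trace:
  MOV R1, 25  → R1 = 25
  MOV R3, 26  → R3 = 26
  MOV R4, 9  → R4 = 9
  MUL R1, R4  → R1 = 25 * 9 = 225
  ADD R1, R3  → R1 = 225 + 26 = 251
Final: R1 = 251

251


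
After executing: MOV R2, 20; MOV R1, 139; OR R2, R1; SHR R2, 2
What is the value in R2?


Register state trace:
  MOV R2, 20  → R2 = 20 (0b00010100)
  MOV R1, 139  → R1 = 139 (0b10001011)
  OR R2, R1  → R2 = 20 OR 139 = 159 (0b10011111)
  SHR R2, 2  → R2 = 159 >> 2 = 39
Final: R2 = 39

39


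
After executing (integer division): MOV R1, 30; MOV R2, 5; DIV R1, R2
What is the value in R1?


Register state trace:
  MOV R1, 30  → R1 = 30
  MOV R2, 5  → R2 = 5
  DIV R1, R2  → R1 = 30 // 5 = 6
Final: R1 = 6

6


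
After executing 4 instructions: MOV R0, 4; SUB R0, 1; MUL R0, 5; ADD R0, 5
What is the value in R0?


Register state trace:
  MOV R0, 4  → R0 = 4
  SUB R0, 1  → R0 = 4 - 1 = 3
  MUL R0, 5  → R0 = 3 * 5 = 15
  ADD R0, 5  → R0 = 15 + 5 = 20
Final: R0 = 20

20


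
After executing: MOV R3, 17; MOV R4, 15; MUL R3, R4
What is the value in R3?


Register state trace:
  MOV R3, 17  → R3 = 17
  MOV R4, 15  → R4 = 15
  MUL R3, R4  → R3 = 17 * 15 = 255
Final: R3 = 255

255


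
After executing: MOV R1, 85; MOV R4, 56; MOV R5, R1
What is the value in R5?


Register state trace:
  MOV R1, 85  → R1 = 85
  MOV R4, 56  → R4 = 56
  MOV R5, R1  → R5 = 85
Final: R5 = 85

85


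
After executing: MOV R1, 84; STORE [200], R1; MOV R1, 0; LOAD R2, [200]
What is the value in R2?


Register and memory trace:
  MOV R1, 84  → R1 = 84
  STORE [200], R1  → mem[200] = 84
  MOV R1, 0  → R1 = 0
  LOAD R2, [200]  → R2 = mem[200] = 84
Final: R2 = 84

84


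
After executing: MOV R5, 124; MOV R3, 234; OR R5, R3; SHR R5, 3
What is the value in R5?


Register state trace:
  MOV R5, 124  → R5 = 124 (0b01111100)
  MOV R3, 234  → R3 = 234 (0b11101010)
  OR R5, R3  → R5 = 124 OR 234 = 254 (0b11111110)
  SHR R5, 3  → R5 = 254 >> 3 = 31
Final: R5 = 31

31
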